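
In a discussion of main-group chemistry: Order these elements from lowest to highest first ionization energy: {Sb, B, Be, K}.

First ionization energy rises across a period (greater Z_eff holds electrons more tightly) and falls down a group (valence electrons are farther from the nucleus).
These span different periods and groups, so the two trends combine.
B > K: both effects reinforce here, so B is clearly the higher of the two.
Sb > B: period and group pull opposite ways; the across-period shift dominates (831 vs 801 kJ/mol).
Be > Sb: the two effects oppose for this pair; the down-group effect wins (900 vs 831 kJ/mol).
Note the exception: Be has a higher first ionization energy than B, contrary to the simple trend — removing B's lone 2p electron is easier than breaking Be's filled 2s².
Tabulated first ionization energy (kJ/mol): Be 900, B 801, K 419, Sb 831.
So from lowest to highest: K < B < Sb < Be.

K < B < Sb < Be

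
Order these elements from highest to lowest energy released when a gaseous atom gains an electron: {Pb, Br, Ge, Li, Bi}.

Br > Ge > Bi > Li > Pb

Atoms with high Z_eff and room in the valence shell (especially the halogens) have the most exothermic electron affinities.
These span different periods and groups, so the two trends combine.
Li > Pb: the two effects oppose for this pair; the down-group effect wins (60 vs 35 kJ/mol).
Bi > Li: period and group pull opposite ways; the across-period shift dominates (91 vs 60 kJ/mol).
Ge > Bi: period and group pull opposite ways; the down-group shift dominates (119 vs 91 kJ/mol).
Br > Ge: both are in period 4; the period trend gives Br the larger value.
Approximate values (kJ/mol): Li 60, Ge 119, Br 325, Pb 35, Bi 91.
So from highest to lowest: Br > Ge > Bi > Li > Pb.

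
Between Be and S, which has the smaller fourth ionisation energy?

S

After 3 electrons have been removed, what remains? Be³⁺ is already 1 electron into the core; S³⁺ still has 3 valence electrons.
Core electrons are held far more tightly than valence electrons, so Be tops the IE_4 order.
The numbers (kJ/mol): Be 21007, S 4556.
Overall IE_4 order: S < Be.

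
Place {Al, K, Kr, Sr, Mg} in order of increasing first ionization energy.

K < Sr < Al < Mg < Kr

Mg is in period 3, group 2; Al is in period 3, group 13; K is in period 4, group 1; Kr is in period 4, group 18; Sr is in period 5, group 2.
Removing the outermost electron gets harder across a period and easier down a group.
These span different periods and groups, so the two trends combine.
Sr > K: the two effects oppose for this pair; the across-period effect wins (550 vs 419 kJ/mol).
Al > Sr: relative to Sr, both the across-period and down-group shifts push Al's first ionization energy up.
Mg > Al: this pair runs against the simple trend — see the exception note.
Kr > Mg: the two effects oppose for this pair; the across-period effect wins (1351 vs 738 kJ/mol).
Note the exception: Mg has a higher first ionization energy than Al, contrary to the simple trend — Al's single 3p electron is easier to remove than one from Mg's filled 3s².
For reference (kJ/mol): Mg 738, Al 578, K 419, Kr 1351, Sr 550.
So from lowest to highest: K < Sr < Al < Mg < Kr.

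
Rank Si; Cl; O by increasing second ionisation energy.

Consider each +1 ion: Si⁺ still has 3 valence electrons; Cl⁺ still has 6 valence electrons; O⁺ still has 5 valence electrons.
All are still removing valence electrons, so compare the +1 ions as you would atoms: IE_2 generally rises across a period (higher Z_eff) and falls down a group (larger shell), subject to the usual subshell exceptions.
Valence configurations: Si⁺ [Ne]3s²3p¹, Cl⁺ [Ne]3s²3p⁴, O⁺ [He]2s²2p³.
The numbers (kJ/mol): Si 1577, Cl 2298, O 3388.
So the second ionization energies run Si < Cl < O.

Si < Cl < O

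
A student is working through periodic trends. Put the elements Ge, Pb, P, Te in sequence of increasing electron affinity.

EA tends to increase across a period and decrease down a group, though the pattern is less regular than for IE or radius.
These span different periods and groups, so the two trends combine.
P > Pb: relative to Pb, both the across-period and down-group shifts push P's electron affinity up.
Ge > P: this pair runs against the simple trend — see the exception note.
Te > Ge: period and group pull opposite ways; the across-period shift dominates (190 vs 119 kJ/mol).
Note the exception: Ge has a higher electron affinity than P, contrary to the simple trend — adding an electron to P's half-filled np³ subshell costs electron-pairing energy.
Tabulated electron affinity (kJ/mol): P 72, Ge 119, Te 190, Pb 35.
So from lowest to highest: Pb < P < Ge < Te.

Pb < P < Ge < Te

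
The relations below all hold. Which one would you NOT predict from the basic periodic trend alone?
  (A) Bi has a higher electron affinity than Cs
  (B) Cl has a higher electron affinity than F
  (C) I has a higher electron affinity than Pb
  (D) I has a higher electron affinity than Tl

The general trend: electron affinity increases across a period and decreases down a group.
(A) Bi (period 6, group 15) vs Cs (period 6, group 1): the stated order agrees with the simple trend.
(B) Cl (period 3, group 17) vs F (period 2, group 17): the stated order contradicts the simple trend.
(C) I (period 5, group 17) vs Pb (period 6, group 14): the stated order agrees with the simple trend.
(D) I (period 5, group 17) vs Tl (period 6, group 13): the stated order agrees with the simple trend.
The exception is (B): F's small 2p subshell makes the incoming electron feel strong e⁻–e⁻ repulsion, so Cl actually releases more energy on gaining an electron.

(B)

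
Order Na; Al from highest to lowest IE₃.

Na > Al

After 2 electrons have been removed, what remains? Na²⁺ is already 1 electron into the core; Al²⁺ still has 1 valence electron.
Core electrons are held far more tightly than valence electrons, so Na tops the IE_3 order.
Tabulated IE_3 (kJ/mol): Na 6910, Al 2745.
Putting it together, IE_3: Al < Na.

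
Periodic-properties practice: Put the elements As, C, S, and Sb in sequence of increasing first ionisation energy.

Sb < As < S < C

C is in period 2, group 14; S is in period 3, group 16; As is in period 4, group 15; Sb is in period 5, group 15.
First ionization energy rises across a period (greater Z_eff holds electrons more tightly) and falls down a group (valence electrons are farther from the nucleus).
Neither a single period nor a single group — weigh both effects.
As > Sb: they share group 15; the group trend gives As the larger value.
S > As: both effects reinforce here, so S is clearly the higher of the two.
C > S: period and group pull opposite ways; the down-group shift dominates (1086 vs 1000 kJ/mol).
Approximate values (kJ/mol): C 1086, S 1000, As 947, Sb 831.
So from lowest to highest: Sb < As < S < C.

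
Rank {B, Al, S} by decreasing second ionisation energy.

B, S, Al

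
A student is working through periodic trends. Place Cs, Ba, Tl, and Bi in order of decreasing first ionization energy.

Cs is in period 6, group 1; Ba is in period 6, group 2; Tl is in period 6, group 13; Bi is in period 6, group 15.
IE₁ increases left→right with effective nuclear charge and decreases top→bottom as the valence shell moves farther out.
All lie in period 6, so first ionization energy increases left to right.
So from highest to lowest: Bi > Tl > Ba > Cs.

Bi, Tl, Ba, Cs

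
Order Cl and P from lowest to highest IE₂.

IE_2 is the cost of taking one more electron from the +1 cation: Cl⁺ still has 6 valence electrons; P⁺ still has 4 valence electrons.
All are still removing valence electrons, so compare the +1 ions as you would atoms: IE_2 generally rises across a period (higher Z_eff) and falls down a group (larger shell), subject to the usual subshell exceptions.
Valence configurations: Cl⁺ [Ne]3s²3p⁴, P⁺ [Ne]3s²3p².
The numbers (kJ/mol): Cl 2298, P 1907.
Hence IE_2: P < Cl.

P < Cl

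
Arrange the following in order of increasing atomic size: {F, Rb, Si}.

Radius decreases left→right (rising Z_eff, same n) and increases top→bottom (higher n).
Neither a single period nor a single group — weigh both effects.
Si > F: relative to F, both the across-period and down-group shifts push Si's atomic radius up.
Rb > Si: relative to Si, both the across-period and down-group shifts push Rb's atomic radius up.
Approximate values (pm): F 64, Si 116, Rb 210.
So from smallest to largest: F < Si < Rb.

F, Si, Rb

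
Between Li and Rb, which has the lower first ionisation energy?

Rb

Li is in period 2, group 1; Rb is in period 5, group 1.
Across a period the outer electron is held more tightly (higher IE₁); down a group it sits in a higher shell, more shielded, and comes off more easily.
All are in group 1, so first ionization energy increases up the group.
So Rb has the lower first ionisation energy (Rb < Li).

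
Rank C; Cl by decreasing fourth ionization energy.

IE_4 is the cost of taking one more electron from the +3 cation: C³⁺ still has 1 valence electron; Cl³⁺ still has 4 valence electrons.
All are still removing valence electrons, so compare the +3 ions as you would atoms: IE_4 generally rises across a period (higher Z_eff) and falls down a group (larger shell), subject to the usual subshell exceptions.
Valence configurations: C³⁺ [He]2s¹, Cl³⁺ [Ne]3s²3p².
The numbers (kJ/mol): C 6223, Cl 5159.
Overall IE_4 order: Cl < C.

C > Cl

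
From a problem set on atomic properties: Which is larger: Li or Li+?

Li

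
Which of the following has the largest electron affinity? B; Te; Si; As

Te

B is in period 2, group 13; Si is in period 3, group 14; As is in period 4, group 15; Te is in period 5, group 16.
Atoms with high Z_eff and room in the valence shell (especially the halogens) have the most exothermic electron affinities.
A diagonal step moves right (one effect) and down (the opposite effect) at once.
As > B: the two effects oppose for this pair; the across-period effect wins (78 vs 27 kJ/mol).
Si > As: period and group pull opposite ways; the down-group shift dominates (134 vs 78 kJ/mol).
Te > Si: the two effects oppose for this pair; the across-period effect wins (190 vs 134 kJ/mol).
For reference (kJ/mol): B 27, Si 134, As 78, Te 190.
The largest electron affinity among these belongs to Te.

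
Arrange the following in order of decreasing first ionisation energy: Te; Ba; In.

Te > In > Ba

In is in period 5, group 13; Te is in period 5, group 16; Ba is in period 6, group 2.
Removing the outermost electron gets harder across a period and easier down a group.
Neither a single period nor a single group — weigh both effects.
In > Ba: both effects reinforce here, so In is clearly the higher of the two.
Te > In: both are in period 5; the period trend gives Te the larger value.
Approximate values (kJ/mol): In 558, Te 869, Ba 503.
So from highest to lowest: Te > In > Ba.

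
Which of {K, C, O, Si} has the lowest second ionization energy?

The second ionization energy removes an electron from the +1 ion. For each element: K⁺ is the bare [Ar] core; C⁺ still has 3 valence electrons; O⁺ still has 5 valence electrons; Si⁺ still has 3 valence electrons.
Usually core removal costs more than valence removal, but here the competition is close: a tightly held n=2 valence electron can cost more to remove than an n=3 core electron, so the actual values have to decide it.
Valence configurations: C⁺ [He]2s²2p¹, O⁺ [He]2s²2p³, Si⁺ [Ne]3s²3p¹.
Tabulated IE_2 (kJ/mol): K 3052, C 2353, O 3388, Si 1577.
Hence IE_2: Si < C < K < O.

Si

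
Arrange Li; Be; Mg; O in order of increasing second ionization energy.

The second ionization energy removes an electron from the +1 ion. For each element: Li⁺ is the bare [He] core; Be⁺ still has 1 valence electron; Mg⁺ still has 1 valence electron; O⁺ still has 5 valence electrons.
Core electrons are held far more tightly than valence electrons, so Li tops the IE_2 order.
Valence configurations: Be⁺ [He]2s¹, Mg⁺ [Ne]3s¹, O⁺ [He]2s²2p³.
Tabulated IE_2 (kJ/mol): Li 7298, Be 1757, Mg 1451, O 3388.
Putting it together, IE_2: Mg < Be < O < Li.

Mg < Be < O < Li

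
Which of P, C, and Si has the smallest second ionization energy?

Si

IE_2 is the cost of taking one more electron from the +1 cation: P⁺ still has 4 valence electrons; C⁺ still has 3 valence electrons; Si⁺ still has 3 valence electrons.
All are still removing valence electrons, so compare the +1 ions as you would atoms: IE_2 generally rises across a period (higher Z_eff) and falls down a group (larger shell), subject to the usual subshell exceptions.
Valence configurations: P⁺ [Ne]3s²3p², C⁺ [He]2s²2p¹, Si⁺ [Ne]3s²3p¹.
Approximate IE_2 values (kJ/mol): P 1907, C 2353, Si 1577.
Hence IE_2: Si < P < C.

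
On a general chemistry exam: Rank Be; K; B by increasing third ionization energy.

B < K < Be

The third ionization energy removes an electron from the +2 ion. For each element: Be²⁺ is the bare [He] core; K²⁺ is already 1 electron into the core; B²⁺ still has 1 valence electron.
Core electrons are held far more tightly than valence electrons, so K and Be top the IE_3 order.
Tabulated IE_3 (kJ/mol): Be 14849, K 4420, B 3660.
Overall IE_3 order: B < K < Be.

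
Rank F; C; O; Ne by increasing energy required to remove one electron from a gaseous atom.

IE₁ increases left→right with effective nuclear charge and decreases top→bottom as the valence shell moves farther out.
All lie in period 2, so first ionization energy increases left to right.
So from lowest to highest: C < O < F < Ne.

C, O, F, Ne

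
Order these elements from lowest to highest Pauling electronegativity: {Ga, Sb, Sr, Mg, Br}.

Sr < Mg < Ga < Sb < Br

Mg is in period 3, group 2; Ga is in period 4, group 13; Br is in period 4, group 17; Sr is in period 5, group 2; Sb is in period 5, group 15.
Electronegativity increases across a period and decreases down a group, tracking effective nuclear charge and atomic size.
These span different periods and groups, so the two trends combine.
Mg > Sr: Mg sits above Sr in group 2, so the down-group effect alone puts Mg higher.
Ga > Mg: period and group pull opposite ways; the across-period shift dominates (1.81 vs 1.31).
Sb > Ga: period and group pull opposite ways; the across-period shift dominates (2.05 vs 1.81).
Br > Sb: relative to Sb, both the across-period and down-group shifts push Br's electronegativity up.
For reference (Pauling): Mg 1.31, Ga 1.81, Br 2.96, Sr 0.95, Sb 2.05.
So from lowest to highest: Sr < Mg < Ga < Sb < Br.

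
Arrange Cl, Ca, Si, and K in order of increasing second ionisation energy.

After 1 electron has been removed, what remains? Cl⁺ still has 6 valence electrons; Ca⁺ still has 1 valence electron; Si⁺ still has 3 valence electrons; K⁺ is the bare [Ar] core.
Breaking into a closed-shell core is much more expensive than removing a leftover valence electron — K has the largest IE_2 here.
Valence configurations: Cl⁺ [Ne]3s²3p⁴, Ca⁺ [Ar]4s¹, Si⁺ [Ne]3s²3p¹.
Approximate IE_2 values (kJ/mol): Cl 2298, Ca 1145, Si 1577, K 3052.
Overall IE_2 order: Ca < Si < Cl < K.

Ca < Si < Cl < K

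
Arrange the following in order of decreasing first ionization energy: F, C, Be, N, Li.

F, N, C, Be, Li

Li is in period 2, group 1; Be is in period 2, group 2; C is in period 2, group 14; N is in period 2, group 15; F is in period 2, group 17.
Removing the outermost electron gets harder across a period and easier down a group.
All lie in period 2, so first ionization energy increases left to right.
So from highest to lowest: F > N > C > Be > Li.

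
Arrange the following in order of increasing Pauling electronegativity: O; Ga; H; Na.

Electronegativity increases across a period and decreases down a group, tracking effective nuclear charge and atomic size.
Here both period and group differ, so the two effects have to be weighed against each other.
Ga > Na: the two effects oppose for this pair; the across-period effect wins (1.81 vs 0.93).
H > Ga: the two effects oppose for this pair; the down-group effect wins (2.20 vs 1.81).
O > H: period and group pull opposite ways; the across-period shift dominates (3.44 vs 2.20).
Tabulated electronegativity (Pauling): H 2.20, O 3.44, Na 0.93, Ga 1.81.
So from lowest to highest: Na < Ga < H < O.

Na < Ga < H < O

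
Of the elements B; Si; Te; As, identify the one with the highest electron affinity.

B is in period 2, group 13; Si is in period 3, group 14; As is in period 4, group 15; Te is in period 5, group 16.
Atoms with high Z_eff and room in the valence shell (especially the halogens) have the most exothermic electron affinities.
A diagonal step moves right (one effect) and down (the opposite effect) at once.
As > B: the two effects oppose for this pair; the across-period effect wins (78 vs 27 kJ/mol).
Si > As: the two effects oppose for this pair; the down-group effect wins (134 vs 78 kJ/mol).
Te > Si: the two effects oppose for this pair; the across-period effect wins (190 vs 134 kJ/mol).
Approximate values (kJ/mol): B 27, Si 134, As 78, Te 190.
The highest electron affinity among these belongs to Te.

Te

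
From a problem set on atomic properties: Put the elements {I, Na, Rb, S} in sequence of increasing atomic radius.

S, I, Na, Rb

Na is in period 3, group 1; S is in period 3, group 16; Rb is in period 5, group 1; I is in period 5, group 17.
Across a period the added protons contract the valence shell; down a group each new principal shell makes the atom larger.
Neither a single period nor a single group — weigh both effects.
I > S: the two effects oppose for this pair; the down-group effect wins (133 vs 103 pm).
Na > I: the two effects oppose for this pair; the across-period effect wins (155 vs 133 pm).
Rb > Na: Rb sits below Na in group 1, so the down-group effect alone puts Rb larger.
For reference (pm): Na 155, S 103, Rb 210, I 133.
So from smallest to largest: S < I < Na < Rb.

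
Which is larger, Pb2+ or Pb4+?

Both ions have Z = 82 protons, but Pb4+ has lost more electrons, so its remaining electrons feel a larger effective nuclear charge per electron and are pulled in more tightly.
Higher positive charge → smaller ion, so Pb2+ > Pb4+.

Pb2+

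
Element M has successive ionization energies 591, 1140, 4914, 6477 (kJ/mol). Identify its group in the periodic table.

Group 2

Look for the largest jump between consecutive ionization energies: IE3/IE2 ≈ 4.3, far larger than any earlier ratio.
That jump marks the point where a core electron is being removed. So the atom has 2 valence electrons.
A main-group element with 2 valence electrons is in group 2.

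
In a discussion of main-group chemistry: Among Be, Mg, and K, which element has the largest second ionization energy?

The second ionization energy removes an electron from the +1 ion. For each element: Be⁺ still has 1 valence electron; Mg⁺ still has 1 valence electron; K⁺ is the bare [Ar] core.
Pulling an electron out of a noble-gas core costs far more than removing a remaining valence electron, so K sits at the high end of IE_2.
Valence configurations: Be⁺ [He]2s¹, Mg⁺ [Ne]3s¹.
The numbers (kJ/mol): Be 1757, Mg 1451, K 3052.
Hence IE_2: Mg < Be < K.

K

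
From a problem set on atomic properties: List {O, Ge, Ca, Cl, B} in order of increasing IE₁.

B is in period 2, group 13; O is in period 2, group 16; Cl is in period 3, group 17; Ca is in period 4, group 2; Ge is in period 4, group 14.
Across a period the outer electron is held more tightly (higher IE₁); down a group it sits in a higher shell, more shielded, and comes off more easily.
Neither a single period nor a single group — weigh both effects.
Ge > Ca: Ge lies to the right of Ca in period 4, so the across-period effect alone puts Ge higher.
B > Ge: period and group pull opposite ways; the down-group shift dominates (801 vs 762 kJ/mol).
Cl > B: period and group pull opposite ways; the across-period shift dominates (1251 vs 801 kJ/mol).
O > Cl: period and group pull opposite ways; the down-group shift dominates (1314 vs 1251 kJ/mol).
For reference (kJ/mol): B 801, O 1314, Cl 1251, Ca 590, Ge 762.
So from lowest to highest: Ca < Ge < B < Cl < O.

Ca, Ge, B, Cl, O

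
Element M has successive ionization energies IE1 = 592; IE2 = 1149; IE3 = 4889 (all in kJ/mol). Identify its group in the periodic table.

Group 2

Look for the largest jump between consecutive ionization energies: IE3/IE2 ≈ 4.3, far larger than any earlier ratio.
That jump marks the point where a core electron is being removed. So the atom has 2 valence electrons.
A main-group element with 2 valence electrons is in group 2.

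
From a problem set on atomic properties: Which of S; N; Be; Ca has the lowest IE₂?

The second ionization energy removes an electron from the +1 ion. For each element: S⁺ still has 5 valence electrons; N⁺ still has 4 valence electrons; Be⁺ still has 1 valence electron; Ca⁺ still has 1 valence electron.
All are still removing valence electrons, so compare the +1 ions as you would atoms: IE_2 generally rises across a period (higher Z_eff) and falls down a group (larger shell), subject to the usual subshell exceptions.
Valence configurations: S⁺ [Ne]3s²3p³, N⁺ [He]2s²2p², Be⁺ [He]2s¹, Ca⁺ [Ar]4s¹.
Approximate IE_2 values (kJ/mol): S 2252, N 2856, Be 1757, Ca 1145.
Overall IE_2 order: Ca < Be < S < N.

Ca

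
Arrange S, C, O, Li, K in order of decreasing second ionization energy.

The second ionization energy removes an electron from the +1 ion. For each element: S⁺ still has 5 valence electrons; C⁺ still has 3 valence electrons; O⁺ still has 5 valence electrons; Li⁺ is the bare [He] core; K⁺ is the bare [Ar] core.
Usually core removal costs more than valence removal, but here the competition is close: a tightly held n=2 valence electron can cost more to remove than an n=3 core electron, so the actual values have to decide it.
Valence configurations: S⁺ [Ne]3s²3p³, C⁺ [He]2s²2p¹, O⁺ [He]2s²2p³.
Approximate IE_2 values (kJ/mol): S 2252, C 2353, O 3388, Li 7298, K 3052.
Overall IE_2 order: S < C < K < O < Li.

Li > O > K > C > S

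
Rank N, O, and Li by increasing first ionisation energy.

Li, O, N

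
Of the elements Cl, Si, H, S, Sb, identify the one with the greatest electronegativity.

H is in period 1, group 1; Si is in period 3, group 14; S is in period 3, group 16; Cl is in period 3, group 17; Sb is in period 5, group 15.
Electronegativity increases across a period and decreases down a group, tracking effective nuclear charge and atomic size.
Here both period and group differ, so the two effects have to be weighed against each other.
Sb > Si: period and group pull opposite ways; the across-period shift dominates (2.05 vs 1.90).
H > Sb: the two effects oppose for this pair; the down-group effect wins (2.20 vs 2.05).
S > H: the two effects oppose for this pair; the across-period effect wins (2.58 vs 2.20).
Cl > S: both are in period 3; the period trend gives Cl the larger value.
Approximate values (Pauling): H 2.20, Si 1.90, S 2.58, Cl 3.16, Sb 2.05.
The greatest electronegativity among these belongs to Cl.

Cl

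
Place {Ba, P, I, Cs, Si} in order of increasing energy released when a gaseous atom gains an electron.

Si is in period 3, group 14; P is in period 3, group 15; I is in period 5, group 17; Cs is in period 6, group 1; Ba is in period 6, group 2.
Electron affinity generally becomes more exothermic across a period toward the halogens and less exothermic down a group.
Neither a single period nor a single group — weigh both effects.
Cs > Ba: this pair runs against the simple trend — see the exception note.
P > Cs: both effects reinforce here, so P is clearly the higher of the two.
Si > P: this pair runs against the simple trend — see the exception note.
I > Si: the two effects oppose for this pair; the across-period effect wins (295 vs 134 kJ/mol).
Note the exception: Cs has a higher electron affinity than Ba, contrary to the simple trend — adding an electron to Ba (ns²) has to open a new, higher-energy np subshell, which is unfavourable.
Note the exception: Si has a higher electron affinity than P, contrary to the simple trend — adding an electron to P's half-filled 3p³ is unfavourable, so Si (3p²) has the more exothermic EA.
For reference (kJ/mol): Si 134, P 72, I 295, Cs 46, Ba 14.
So from lowest to highest: Ba < Cs < P < Si < I.

Ba, Cs, P, Si, I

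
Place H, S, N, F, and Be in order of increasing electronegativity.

Be < H < S < N < F

H is in period 1, group 1; Be is in period 2, group 2; N is in period 2, group 15; F is in period 2, group 17; S is in period 3, group 16.
Atoms toward the upper right of the periodic table pull bonding electrons most strongly.
Neither a single period nor a single group — weigh both effects.
H > Be: the two effects oppose for this pair; the down-group effect wins (2.20 vs 1.57).
S > H: the two effects oppose for this pair; the across-period effect wins (2.58 vs 2.20).
N > S: the two effects oppose for this pair; the down-group effect wins (3.04 vs 2.58).
F > N: both are in period 2; the period trend gives F the larger value.
Tabulated electronegativity (Pauling): H 2.20, Be 1.57, N 3.04, F 3.98, S 2.58.
So from lowest to highest: Be < H < S < N < F.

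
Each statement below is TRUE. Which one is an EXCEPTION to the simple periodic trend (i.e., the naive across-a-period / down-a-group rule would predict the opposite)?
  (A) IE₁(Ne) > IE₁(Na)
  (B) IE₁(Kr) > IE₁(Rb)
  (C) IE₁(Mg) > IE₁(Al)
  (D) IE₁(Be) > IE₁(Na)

The general trend: first ionisation energy increases across a period and decreases down a group.
(A) Ne (period 2, group 18) vs Na (period 3, group 1): the stated order agrees with the simple trend.
(B) Kr (period 4, group 18) vs Rb (period 5, group 1): the stated order agrees with the simple trend.
(C) Mg (period 3, group 2) vs Al (period 3, group 13): the stated order contradicts the simple trend.
(D) Be (period 2, group 2) vs Na (period 3, group 1): the stated order agrees with the simple trend.
The exception is (C): Al's single 3p electron is easier to remove than one from Mg's filled 3s².

(C)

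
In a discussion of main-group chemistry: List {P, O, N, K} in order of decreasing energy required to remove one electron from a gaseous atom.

N, O, P, K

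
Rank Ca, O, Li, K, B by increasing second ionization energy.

Ca < B < K < O < Li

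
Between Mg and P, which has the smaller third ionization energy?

P

After 2 electrons have been removed, what remains? Mg²⁺ is the bare [Ne] core; P²⁺ still has 3 valence electrons.
Core electrons are held far more tightly than valence electrons, so Mg tops the IE_3 order.
Approximate IE_3 values (kJ/mol): Mg 7733, P 2914.
Overall IE_3 order: P < Mg.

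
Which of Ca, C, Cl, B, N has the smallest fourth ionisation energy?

IE_4 is the cost of taking one more electron from the +3 cation: Ca³⁺ is already 1 electron into the core; C³⁺ still has 1 valence electron; Cl³⁺ still has 4 valence electrons; B³⁺ is the bare [He] core; N³⁺ still has 2 valence electrons.
Usually core removal costs more than valence removal, but here the competition is close: a tightly held n=2 valence electron can cost more to remove than an n=3 core electron, so the actual values have to decide it.
Valence configurations: C³⁺ [He]2s¹, Cl³⁺ [Ne]3s²3p², N³⁺ [He]2s².
The numbers (kJ/mol): Ca 6491, C 6223, Cl 5159, B 25026, N 7475.
Overall IE_4 order: Cl < C < Ca < N < B.

Cl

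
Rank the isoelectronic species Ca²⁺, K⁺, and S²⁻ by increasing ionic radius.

All of these have 18 electrons, so size is governed by nuclear charge alone: the more protons, the stronger the pull on the same electron cloud, and the smaller the ion.
Nuclear charges: Ca²⁺ (Z=20), K⁺ (Z=19), S²⁻ (Z=16).
Smallest to largest: Ca²⁺ < K⁺ < S²⁻.

Ca²⁺ < K⁺ < S²⁻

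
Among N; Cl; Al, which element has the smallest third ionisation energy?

Al

IE_3 is the cost of taking one more electron from the +2 cation: N²⁺ still has 3 valence electrons; Cl²⁺ still has 5 valence electrons; Al²⁺ still has 1 valence electron.
All are still removing valence electrons, so compare the +2 ions as you would atoms: IE_3 generally rises across a period (higher Z_eff) and falls down a group (larger shell), subject to the usual subshell exceptions.
Valence configurations: N²⁺ [He]2s²2p¹, Cl²⁺ [Ne]3s²3p³, Al²⁺ [Ne]3s¹.
Approximate IE_3 values (kJ/mol): N 4578, Cl 3822, Al 2745.
So the third ionization energies run Al < Cl < N.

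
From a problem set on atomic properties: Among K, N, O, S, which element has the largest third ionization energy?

O

Consider each +2 ion: K²⁺ is already 1 electron into the core; N²⁺ still has 3 valence electrons; O²⁺ still has 4 valence electrons; S²⁺ still has 4 valence electrons.
Usually core removal costs more than valence removal, but here the competition is close: a tightly held n=2 valence electron can cost more to remove than an n=3 core electron, so the actual values have to decide it.
Valence configurations: N²⁺ [He]2s²2p¹, O²⁺ [He]2s²2p², S²⁺ [Ne]3s²3p².
Approximate IE_3 values (kJ/mol): K 4420, N 4578, O 5300, S 3357.
Putting it together, IE_3: S < K < N < O.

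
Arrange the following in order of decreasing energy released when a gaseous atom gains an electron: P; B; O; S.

S > O > P > B

B is in period 2, group 13; O is in period 2, group 16; P is in period 3, group 15; S is in period 3, group 16.
Adding an electron releases more energy for atoms nearer the top right (short of the noble gases).
These span different periods and groups, so the two trends combine.
P > B: the two effects oppose for this pair; the across-period effect wins (72 vs 27 kJ/mol).
O > P: both effects reinforce here, so O is clearly the higher of the two.
S > O: this pair runs against the simple trend — see the exception note.
Note the exception: S has a higher electron affinity than O, contrary to the simple trend — the compact 2p subshell of O repels the added electron more than S's larger 3p does.
Approximate values (kJ/mol): B 27, O 141, P 72, S 200.
So from highest to lowest: S > O > P > B.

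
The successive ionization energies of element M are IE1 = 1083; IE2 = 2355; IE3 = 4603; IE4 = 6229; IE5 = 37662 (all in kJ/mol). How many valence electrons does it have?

Look for the largest jump between consecutive ionization energies: IE5/IE4 ≈ 6.0, far larger than any earlier ratio.
That jump marks the point where a core electron is being removed. So the atom has 4 valence electrons.

4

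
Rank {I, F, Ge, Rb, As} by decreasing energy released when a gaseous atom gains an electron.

F > I > Ge > As > Rb

F is in period 2, group 17; Ge is in period 4, group 14; As is in period 4, group 15; Rb is in period 5, group 1; I is in period 5, group 17.
Electron affinity generally becomes more exothermic across a period toward the halogens and less exothermic down a group.
Here both period and group differ, so the two effects have to be weighed against each other.
As > Rb: relative to Rb, both the across-period and down-group shifts push As's electron affinity up.
Ge > As: this pair runs against the simple trend — see the exception note.
I > Ge: the two effects oppose for this pair; the across-period effect wins (295 vs 119 kJ/mol).
F > I: F sits above I in group 17, so the down-group effect alone puts F higher.
Note the exception: Ge has a higher electron affinity than As, contrary to the simple trend — adding an electron to As's half-filled 4p³ is unfavourable, so Ge (4p²) has the more exothermic EA.
Tabulated electron affinity (kJ/mol): F 328, Ge 119, As 78, Rb 47, I 295.
So from highest to lowest: F > I > Ge > As > Rb.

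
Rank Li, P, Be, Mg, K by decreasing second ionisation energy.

Li > K > P > Be > Mg

IE_2 is the cost of taking one more electron from the +1 cation: Li⁺ is the bare [He] core; P⁺ still has 4 valence electrons; Be⁺ still has 1 valence electron; Mg⁺ still has 1 valence electron; K⁺ is the bare [Ar] core.
Core electrons are held far more tightly than valence electrons, so K and Li top the IE_2 order.
Valence configurations: P⁺ [Ne]3s²3p², Be⁺ [He]2s¹, Mg⁺ [Ne]3s¹.
The numbers (kJ/mol): Li 7298, P 1907, Be 1757, Mg 1451, K 3052.
Hence IE_2: Mg < Be < P < K < Li.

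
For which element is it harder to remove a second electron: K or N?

K

After 1 electron has been removed, what remains? K⁺ is the bare [Ar] core; N⁺ still has 4 valence electrons.
Breaking into a closed-shell core is much more expensive than removing a leftover valence electron — K has the largest IE_2 here.
The numbers (kJ/mol): K 3052, N 2856.
Overall IE_2 order: N < K.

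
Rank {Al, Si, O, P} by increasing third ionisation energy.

Al < P < Si < O

Consider each +2 ion: Al²⁺ still has 1 valence electron; Si²⁺ still has 2 valence electrons; O²⁺ still has 4 valence electrons; P²⁺ still has 3 valence electrons.
All are still removing valence electrons, so compare the +2 ions as you would atoms: IE_3 generally rises across a period (higher Z_eff) and falls down a group (larger shell), subject to the usual subshell exceptions.
Valence configurations: Al²⁺ [Ne]3s¹, Si²⁺ [Ne]3s², O²⁺ [He]2s²2p², P²⁺ [Ne]3s²3p¹.
P²⁺ loses a lone 3p electron whereas Si²⁺ must break into a filled 3s² pair, so IE_3(Si) > IE_3(P) even though P has the higher nuclear charge.
Tabulated IE_3 (kJ/mol): Al 2745, Si 3232, O 5300, P 2914.
So the third ionization energies run Al < P < Si < O.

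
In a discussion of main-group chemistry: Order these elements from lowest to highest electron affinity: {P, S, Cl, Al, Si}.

Al < P < Si < S < Cl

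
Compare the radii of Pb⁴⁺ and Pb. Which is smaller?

Pb⁴⁺

Forming Pb⁴⁺ removes 4 electrons from Pb. Fewer electrons for the same nuclear charge means less shielding and a higher Z_eff on the remaining electrons.
A cation is smaller than its parent atom: Pb⁴⁺ < Pb.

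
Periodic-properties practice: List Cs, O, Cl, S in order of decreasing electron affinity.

Cl, S, O, Cs

O is in period 2, group 16; S is in period 3, group 16; Cl is in period 3, group 17; Cs is in period 6, group 1.
EA tends to increase across a period and decrease down a group, though the pattern is less regular than for IE or radius.
Here both period and group differ, so the two effects have to be weighed against each other.
O > Cs: relative to Cs, both the across-period and down-group shifts push O's electron affinity up.
S > O: this pair runs against the simple trend — see the exception note.
Cl > S: both are in period 3; the period trend gives Cl the larger value.
Note the exception: S has a higher electron affinity than O, contrary to the simple trend — the compact 2p subshell of O repels the added electron more than S's larger 3p does.
Approximate values (kJ/mol): O 141, S 200, Cl 349, Cs 46.
So from highest to lowest: Cl > S > O > Cs.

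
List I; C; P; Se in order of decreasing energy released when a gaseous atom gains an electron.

I > Se > C > P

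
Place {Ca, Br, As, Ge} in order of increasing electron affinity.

Ca is in period 4, group 2; Ge is in period 4, group 14; As is in period 4, group 15; Br is in period 4, group 17.
EA tends to increase across a period and decrease down a group, though the pattern is less regular than for IE or radius.
All lie in period 4; the across-period trend (electron affinity increases left to right) applies, with the exception below.
Note the exception: Ge has a higher electron affinity than As, contrary to the simple trend — adding an electron to As's half-filled 4p³ is unfavourable, so Ge (4p²) has the more exothermic EA.
Tabulated electron affinity (kJ/mol): Ca 2, Ge 119, As 78, Br 325.
So from lowest to highest: Ca < As < Ge < Br.

Ca < As < Ge < Br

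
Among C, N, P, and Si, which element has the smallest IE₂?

Si

After 1 electron has been removed, what remains? C⁺ still has 3 valence electrons; N⁺ still has 4 valence electrons; P⁺ still has 4 valence electrons; Si⁺ still has 3 valence electrons.
All are still removing valence electrons, so compare the +1 ions as you would atoms: IE_2 generally rises across a period (higher Z_eff) and falls down a group (larger shell), subject to the usual subshell exceptions.
Valence configurations: C⁺ [He]2s²2p¹, N⁺ [He]2s²2p², P⁺ [Ne]3s²3p², Si⁺ [Ne]3s²3p¹.
The numbers (kJ/mol): C 2353, N 2856, P 1907, Si 1577.
Overall IE_2 order: Si < P < C < N.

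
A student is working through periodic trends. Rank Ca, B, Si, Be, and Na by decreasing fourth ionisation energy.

B, Be, Na, Ca, Si

Consider each +3 ion: Ca³⁺ is already 1 electron into the core; B³⁺ is the bare [He] core; Si³⁺ still has 1 valence electron; Be³⁺ is already 1 electron into the core; Na³⁺ is already 2 electrons into the core.
Pulling an electron out of a noble-gas core costs far more than removing a remaining valence electron, so Ca, Na, Be and B sit at the high end of IE_4.
Tabulated IE_4 (kJ/mol): Ca 6491, B 25026, Si 4356, Be 21007, Na 9543.
Hence IE_4: Si < Ca < Na < Be < B.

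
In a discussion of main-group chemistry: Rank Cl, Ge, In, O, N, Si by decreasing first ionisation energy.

Removing the outermost electron gets harder across a period and easier down a group.
Here both period and group differ, so the two effects have to be weighed against each other.
Ge > In: relative to In, both the across-period and down-group shifts push Ge's first ionization energy up.
Si > Ge: they share group 14; the group trend gives Si the larger value.
Cl > Si: Cl lies to the right of Si in period 3, so the across-period effect alone puts Cl higher.
O > Cl: the two effects oppose for this pair; the down-group effect wins (1314 vs 1251 kJ/mol).
N > O: this pair runs against the simple trend — see the exception note.
Note the exception: N has a higher first ionization energy than O, contrary to the simple trend — pairing an electron in O's 2p⁴ costs repulsion energy, so O ionizes more easily than half-filled N (2p³).
Approximate values (kJ/mol): N 1402, O 1314, Si 786, Cl 1251, Ge 762, In 558.
So from highest to lowest: N > O > Cl > Si > Ge > In.

N, O, Cl, Si, Ge, In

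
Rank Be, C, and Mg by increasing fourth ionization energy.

C < Mg < Be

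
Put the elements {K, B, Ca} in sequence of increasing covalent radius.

B is in period 2, group 13; K is in period 4, group 1; Ca is in period 4, group 2.
Across a period the added protons contract the valence shell; down a group each new principal shell makes the atom larger.
These span different periods and groups, so the two trends combine.
Ca > B: both effects reinforce here, so Ca is clearly the larger of the two.
K > Ca: K lies to the left of Ca in period 4, so the across-period effect alone puts K larger.
Approximate values (pm): B 85, K 196, Ca 171.
So from smallest to largest: B < Ca < K.

B < Ca < K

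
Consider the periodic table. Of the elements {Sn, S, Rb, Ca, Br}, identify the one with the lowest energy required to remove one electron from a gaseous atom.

Rb

S is in period 3, group 16; Ca is in period 4, group 2; Br is in period 4, group 17; Rb is in period 5, group 1; Sn is in period 5, group 14.
Removing the outermost electron gets harder across a period and easier down a group.
These span different periods and groups, so the two trends combine.
Ca > Rb: relative to Rb, both the across-period and down-group shifts push Ca's first ionization energy up.
Sn > Ca: period and group pull opposite ways; the across-period shift dominates (709 vs 590 kJ/mol).
S > Sn: both effects reinforce here, so S is clearly the higher of the two.
Br > S: the two effects oppose for this pair; the across-period effect wins (1140 vs 1000 kJ/mol).
Approximate values (kJ/mol): S 1000, Ca 590, Br 1140, Rb 403, Sn 709.
The lowest energy required to remove one electron from a gaseous atom among these belongs to Rb.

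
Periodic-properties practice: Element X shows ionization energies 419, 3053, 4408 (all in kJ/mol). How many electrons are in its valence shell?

1

Look for the largest jump between consecutive ionization energies: IE2/IE1 ≈ 7.3, far larger than any earlier ratio.
That jump marks the point where a core electron is being removed. So the atom has 1 valence electron.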